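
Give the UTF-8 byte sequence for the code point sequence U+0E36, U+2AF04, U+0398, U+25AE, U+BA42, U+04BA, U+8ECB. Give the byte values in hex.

E0 B8 B6 F0 AA BC 84 CE 98 E2 96 AE EB A9 82 D2 BA E8 BB 8B

U+0E36: 3-byte form → E0 B8 B6.
U+2AF04: 4-byte form → F0 AA BC 84.
U+0398: 2-byte form → CE 98.
U+25AE: 3-byte form → E2 96 AE.
U+BA42: 3-byte form → EB A9 82.
U+04BA: 2-byte form → D2 BA.
U+8ECB: 3-byte form → E8 BB 8B.
Concatenated (20 bytes): E0 B8 B6 F0 AA BC 84 CE 98 E2 96 AE EB A9 82 D2 BA E8 BB 8B.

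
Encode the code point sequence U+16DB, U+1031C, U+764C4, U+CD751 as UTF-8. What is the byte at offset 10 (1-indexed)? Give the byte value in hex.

0x93

1-indexed offset 10 is 0-indexed offset 9.
U+16DB → 3-byte form E1 9B 9B at offsets 0–2.
U+1031C → 4-byte form F0 90 8C 9C at offsets 3–6.
U+764C4 → 4-byte form F1 B6 93 84 at offsets 7–10.
Offset 9 falls in char 3's range; it's byte 3 of F1 B6 93 84 = 0x93.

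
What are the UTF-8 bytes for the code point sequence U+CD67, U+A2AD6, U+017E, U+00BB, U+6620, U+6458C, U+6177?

EC B5 A7 F2 A2 AB 96 C5 BE C2 BB E6 98 A0 F1 A4 96 8C E6 85 B7

U+CD67: 3-byte form → EC B5 A7.
U+A2AD6: 4-byte form → F2 A2 AB 96.
U+017E: 2-byte form → C5 BE.
U+00BB: 2-byte form → C2 BB.
U+6620: 3-byte form → E6 98 A0.
U+6458C: 4-byte form → F1 A4 96 8C.
U+6177: 3-byte form → E6 85 B7.
Concatenated (21 bytes): EC B5 A7 F2 A2 AB 96 C5 BE C2 BB E6 98 A0 F1 A4 96 8C E6 85 B7.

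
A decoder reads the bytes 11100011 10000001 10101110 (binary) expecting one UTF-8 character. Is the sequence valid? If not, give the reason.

valid

Leading byte 0xE3 = 11100011 → 3-byte form.
Continuation bytes 0x81=10000001, 0xAE=10101110 all match 10xxxxxx.
Decoded value 0x306E is ≥ 0x800 (shortest form) and not a surrogate.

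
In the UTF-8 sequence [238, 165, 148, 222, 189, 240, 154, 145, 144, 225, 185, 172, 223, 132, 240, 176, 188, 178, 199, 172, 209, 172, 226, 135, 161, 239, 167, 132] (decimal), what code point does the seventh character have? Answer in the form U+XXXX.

U+01EC

Offset 0: leading byte 0xEE = 11101110 → 3-byte char #1 = EE A5 94.
Offset 3: leading byte 0xDE = 11011110 → 2-byte char #2 = DE BD.
Offset 5: leading byte 0xF0 = 11110000 → 4-byte char #3 = F0 9A 91 90.
Offset 9: leading byte 0xE1 = 11100001 → 3-byte char #4 = E1 B9 AC.
Offset 12: leading byte 0xDF = 11011111 → 2-byte char #5 = DF 84.
Offset 14: leading byte 0xF0 = 11110000 → 4-byte char #6 = F0 B0 BC B2.
Offset 18: leading byte 0xC7 = 11000111 → 2-byte char #7 = C7 AC.
Leading byte 0xC7 = 11000111 matches 110xxxxx → 2-byte sequence.
Byte 1: 0xC7 = 11000111, payload 00111 (5 bits).
Byte 2: 0xAC = 10101100 (10xxxxxx ✓), payload 101100.
Concatenate: 00111101100 = 0x1EC (11 bits → U+01EC).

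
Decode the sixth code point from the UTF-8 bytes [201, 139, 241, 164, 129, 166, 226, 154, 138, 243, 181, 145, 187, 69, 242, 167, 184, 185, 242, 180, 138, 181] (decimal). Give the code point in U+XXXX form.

Offset 0: leading byte 0xC9 = 11001001 → 2-byte char #1 = C9 8B.
Offset 2: leading byte 0xF1 = 11110001 → 4-byte char #2 = F1 A4 81 A6.
Offset 6: leading byte 0xE2 = 11100010 → 3-byte char #3 = E2 9A 8A.
Offset 9: leading byte 0xF3 = 11110011 → 4-byte char #4 = F3 B5 91 BB.
Offset 13: leading byte 0x45 = 01000101 → 1-byte char #5 = 45.
Offset 14: leading byte 0xF2 = 11110010 → 4-byte char #6 = F2 A7 B8 B9.
Leading byte 0xF2 = 11110010 matches 11110xxx → 4-byte sequence.
Byte 1: 0xF2 = 11110010, payload 010 (3 bits).
Byte 2: 0xA7 = 10100111 (10xxxxxx ✓), payload 100111.
Byte 3: 0xB8 = 10111000 (10xxxxxx ✓), payload 111000.
Byte 4: 0xB9 = 10111001 (10xxxxxx ✓), payload 111001.
Concatenate: 010100111111000111001 = 0xA7E39 (21 bits → U+A7E39).

U+A7E39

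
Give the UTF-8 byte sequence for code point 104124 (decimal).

U+196BC = 0x196BC = 104124 decimal. In range U+10000–U+10FFFF → 4-byte form: 11110xxx 10xxxxxx 10xxxxxx 10xxxxxx.
Binary (21 bits): 000011001011010111100.
Split 3+6+6+6: 000 | 011001 | 011010 | 111100.
Byte 1: 11110000 = 0xF0.
Byte 2: 10011001 = 0x99.
Byte 3: 10011010 = 0x9A.
Byte 4: 10111100 = 0xBC.

F0 99 9A BC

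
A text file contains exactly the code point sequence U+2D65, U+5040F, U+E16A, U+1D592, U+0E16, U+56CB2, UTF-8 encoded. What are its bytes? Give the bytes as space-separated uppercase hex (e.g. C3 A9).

E2 B5 A5 F1 90 90 8F EE 85 AA F0 9D 96 92 E0 B8 96 F1 96 B2 B2

U+2D65: 3-byte form → E2 B5 A5.
U+5040F: 4-byte form → F1 90 90 8F.
U+E16A: 3-byte form → EE 85 AA.
U+1D592: 4-byte form → F0 9D 96 92.
U+0E16: 3-byte form → E0 B8 96.
U+56CB2: 4-byte form → F1 96 B2 B2.
Concatenated (21 bytes): E2 B5 A5 F1 90 90 8F EE 85 AA F0 9D 96 92 E0 B8 96 F1 96 B2 B2.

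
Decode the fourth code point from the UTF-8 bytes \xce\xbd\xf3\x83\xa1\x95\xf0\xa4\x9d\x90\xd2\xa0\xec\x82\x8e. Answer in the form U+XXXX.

Offset 0: leading byte 0xCE = 11001110 → 2-byte char #1 = CE BD.
Offset 2: leading byte 0xF3 = 11110011 → 4-byte char #2 = F3 83 A1 95.
Offset 6: leading byte 0xF0 = 11110000 → 4-byte char #3 = F0 A4 9D 90.
Offset 10: leading byte 0xD2 = 11010010 → 2-byte char #4 = D2 A0.
Leading byte 0xD2 = 11010010 matches 110xxxxx → 2-byte sequence.
Byte 1: 0xD2 = 11010010, payload 10010 (5 bits).
Byte 2: 0xA0 = 10100000 (10xxxxxx ✓), payload 100000.
Concatenate: 10010100000 = 0x4A0 (11 bits → U+04A0).

U+04A0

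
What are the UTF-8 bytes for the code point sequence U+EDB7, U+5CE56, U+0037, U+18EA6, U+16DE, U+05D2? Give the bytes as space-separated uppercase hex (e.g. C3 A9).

U+EDB7: 3-byte form → EE B6 B7.
U+5CE56: 4-byte form → F1 9C B9 96.
U+0037: 1-byte form → 37.
U+18EA6: 4-byte form → F0 98 BA A6.
U+16DE: 3-byte form → E1 9B 9E.
U+05D2: 2-byte form → D7 92.
Concatenated (17 bytes): EE B6 B7 F1 9C B9 96 37 F0 98 BA A6 E1 9B 9E D7 92.

EE B6 B7 F1 9C B9 96 37 F0 98 BA A6 E1 9B 9E D7 92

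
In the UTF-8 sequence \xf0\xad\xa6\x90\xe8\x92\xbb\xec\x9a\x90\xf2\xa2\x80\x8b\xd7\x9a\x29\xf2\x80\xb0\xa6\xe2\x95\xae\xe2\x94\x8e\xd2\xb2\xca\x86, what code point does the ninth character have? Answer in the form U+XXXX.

Offset 0: leading byte 0xF0 = 11110000 → 4-byte char #1 = F0 AD A6 90.
Offset 4: leading byte 0xE8 = 11101000 → 3-byte char #2 = E8 92 BB.
Offset 7: leading byte 0xEC = 11101100 → 3-byte char #3 = EC 9A 90.
Offset 10: leading byte 0xF2 = 11110010 → 4-byte char #4 = F2 A2 80 8B.
Offset 14: leading byte 0xD7 = 11010111 → 2-byte char #5 = D7 9A.
Offset 16: leading byte 0x29 = 00101001 → 1-byte char #6 = 29.
Offset 17: leading byte 0xF2 = 11110010 → 4-byte char #7 = F2 80 B0 A6.
Offset 21: leading byte 0xE2 = 11100010 → 3-byte char #8 = E2 95 AE.
Offset 24: leading byte 0xE2 = 11100010 → 3-byte char #9 = E2 94 8E.
Leading byte 0xE2 = 11100010 matches 1110xxxx → 3-byte sequence.
Byte 1: 0xE2 = 11100010, payload 0010 (4 bits).
Byte 2: 0x94 = 10010100 (10xxxxxx ✓), payload 010100.
Byte 3: 0x8E = 10001110 (10xxxxxx ✓), payload 001110.
Concatenate: 0010010100001110 = 0x250E (16 bits → U+250E).

U+250E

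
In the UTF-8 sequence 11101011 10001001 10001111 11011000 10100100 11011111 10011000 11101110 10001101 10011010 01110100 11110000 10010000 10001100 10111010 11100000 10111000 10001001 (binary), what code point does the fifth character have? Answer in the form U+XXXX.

Offset 0: leading byte 0xEB = 11101011 → 3-byte char #1 = EB 89 8F.
Offset 3: leading byte 0xD8 = 11011000 → 2-byte char #2 = D8 A4.
Offset 5: leading byte 0xDF = 11011111 → 2-byte char #3 = DF 98.
Offset 7: leading byte 0xEE = 11101110 → 3-byte char #4 = EE 8D 9A.
Offset 10: leading byte 0x74 = 01110100 → 1-byte char #5 = 74.
Leading byte 0x74 = 01110100 matches 0xxxxxxx → 1-byte sequence.
Byte 1: 0x74 = 01110100, payload 1110100 (7 bits).
Concatenate: 1110100 = 0x74 (7 bits → U+0074).

U+0074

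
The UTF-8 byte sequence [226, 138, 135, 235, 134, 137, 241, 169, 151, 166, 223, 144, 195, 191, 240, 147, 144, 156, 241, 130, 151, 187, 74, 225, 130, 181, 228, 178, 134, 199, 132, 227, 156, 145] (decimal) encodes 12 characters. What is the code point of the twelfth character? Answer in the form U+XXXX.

Offset 0: leading byte 0xE2 = 11100010 → 3-byte char #1 = E2 8A 87.
Offset 3: leading byte 0xEB = 11101011 → 3-byte char #2 = EB 86 89.
Offset 6: leading byte 0xF1 = 11110001 → 4-byte char #3 = F1 A9 97 A6.
Offset 10: leading byte 0xDF = 11011111 → 2-byte char #4 = DF 90.
Offset 12: leading byte 0xC3 = 11000011 → 2-byte char #5 = C3 BF.
Offset 14: leading byte 0xF0 = 11110000 → 4-byte char #6 = F0 93 90 9C.
Offset 18: leading byte 0xF1 = 11110001 → 4-byte char #7 = F1 82 97 BB.
Offset 22: leading byte 0x4A = 01001010 → 1-byte char #8 = 4A.
Offset 23: leading byte 0xE1 = 11100001 → 3-byte char #9 = E1 82 B5.
Offset 26: leading byte 0xE4 = 11100100 → 3-byte char #10 = E4 B2 86.
Offset 29: leading byte 0xC7 = 11000111 → 2-byte char #11 = C7 84.
Offset 31: leading byte 0xE3 = 11100011 → 3-byte char #12 = E3 9C 91.
Leading byte 0xE3 = 11100011 matches 1110xxxx → 3-byte sequence.
Byte 1: 0xE3 = 11100011, payload 0011 (4 bits).
Byte 2: 0x9C = 10011100 (10xxxxxx ✓), payload 011100.
Byte 3: 0x91 = 10010001 (10xxxxxx ✓), payload 010001.
Concatenate: 0011011100010001 = 0x3711 (16 bits → U+3711).

U+3711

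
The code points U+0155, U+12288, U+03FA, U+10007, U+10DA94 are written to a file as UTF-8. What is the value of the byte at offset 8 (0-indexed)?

U+0155 → 2-byte form C5 95 at offsets 0–1.
U+12288 → 4-byte form F0 92 8A 88 at offsets 2–5.
U+03FA → 2-byte form CF BA at offsets 6–7.
U+10007 → 4-byte form F0 90 80 87 at offsets 8–11.
Offset 8 falls in char 4's range; it's byte 1 of F0 90 80 87 = 0xF0.

0xF0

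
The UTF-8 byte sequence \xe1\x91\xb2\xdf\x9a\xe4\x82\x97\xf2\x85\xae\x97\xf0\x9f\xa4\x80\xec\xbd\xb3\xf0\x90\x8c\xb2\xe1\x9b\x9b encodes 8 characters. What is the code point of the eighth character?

U+16DB

Offset 0: leading byte 0xE1 = 11100001 → 3-byte char #1 = E1 91 B2.
Offset 3: leading byte 0xDF = 11011111 → 2-byte char #2 = DF 9A.
Offset 5: leading byte 0xE4 = 11100100 → 3-byte char #3 = E4 82 97.
Offset 8: leading byte 0xF2 = 11110010 → 4-byte char #4 = F2 85 AE 97.
Offset 12: leading byte 0xF0 = 11110000 → 4-byte char #5 = F0 9F A4 80.
Offset 16: leading byte 0xEC = 11101100 → 3-byte char #6 = EC BD B3.
Offset 19: leading byte 0xF0 = 11110000 → 4-byte char #7 = F0 90 8C B2.
Offset 23: leading byte 0xE1 = 11100001 → 3-byte char #8 = E1 9B 9B.
Leading byte 0xE1 = 11100001 matches 1110xxxx → 3-byte sequence.
Byte 1: 0xE1 = 11100001, payload 0001 (4 bits).
Byte 2: 0x9B = 10011011 (10xxxxxx ✓), payload 011011.
Byte 3: 0x9B = 10011011 (10xxxxxx ✓), payload 011011.
Concatenate: 0001011011011011 = 0x16DB (16 bits → U+16DB).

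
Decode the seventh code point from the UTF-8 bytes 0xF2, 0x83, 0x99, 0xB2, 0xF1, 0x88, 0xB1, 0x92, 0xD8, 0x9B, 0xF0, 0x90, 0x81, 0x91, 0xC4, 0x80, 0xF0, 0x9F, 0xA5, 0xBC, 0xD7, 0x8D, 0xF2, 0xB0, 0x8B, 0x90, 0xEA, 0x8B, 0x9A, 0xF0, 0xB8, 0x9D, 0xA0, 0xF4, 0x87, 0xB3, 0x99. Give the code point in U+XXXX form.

U+05CD

Offset 0: leading byte 0xF2 = 11110010 → 4-byte char #1 = F2 83 99 B2.
Offset 4: leading byte 0xF1 = 11110001 → 4-byte char #2 = F1 88 B1 92.
Offset 8: leading byte 0xD8 = 11011000 → 2-byte char #3 = D8 9B.
Offset 10: leading byte 0xF0 = 11110000 → 4-byte char #4 = F0 90 81 91.
Offset 14: leading byte 0xC4 = 11000100 → 2-byte char #5 = C4 80.
Offset 16: leading byte 0xF0 = 11110000 → 4-byte char #6 = F0 9F A5 BC.
Offset 20: leading byte 0xD7 = 11010111 → 2-byte char #7 = D7 8D.
Leading byte 0xD7 = 11010111 matches 110xxxxx → 2-byte sequence.
Byte 1: 0xD7 = 11010111, payload 10111 (5 bits).
Byte 2: 0x8D = 10001101 (10xxxxxx ✓), payload 001101.
Concatenate: 10111001101 = 0x5CD (11 bits → U+05CD).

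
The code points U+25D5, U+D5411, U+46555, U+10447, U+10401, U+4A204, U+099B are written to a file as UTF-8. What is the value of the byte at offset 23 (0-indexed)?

0xE0

U+25D5 → 3-byte form E2 97 95 at offsets 0–2.
U+D5411 → 4-byte form F3 95 90 91 at offsets 3–6.
U+46555 → 4-byte form F1 86 95 95 at offsets 7–10.
U+10447 → 4-byte form F0 90 91 87 at offsets 11–14.
U+10401 → 4-byte form F0 90 90 81 at offsets 15–18.
U+4A204 → 4-byte form F1 8A 88 84 at offsets 19–22.
U+099B → 3-byte form E0 A6 9B at offsets 23–25.
Offset 23 falls in char 7's range; it's byte 1 of E0 A6 9B = 0xE0.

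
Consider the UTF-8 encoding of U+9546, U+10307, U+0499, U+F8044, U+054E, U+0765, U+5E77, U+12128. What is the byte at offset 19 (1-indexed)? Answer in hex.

0xB9

1-indexed offset 19 is 0-indexed offset 18.
U+9546 → 3-byte form E9 95 86 at offsets 0–2.
U+10307 → 4-byte form F0 90 8C 87 at offsets 3–6.
U+0499 → 2-byte form D2 99 at offsets 7–8.
U+F8044 → 4-byte form F3 B8 81 84 at offsets 9–12.
U+054E → 2-byte form D5 8E at offsets 13–14.
U+0765 → 2-byte form DD A5 at offsets 15–16.
U+5E77 → 3-byte form E5 B9 B7 at offsets 17–19.
Offset 18 falls in char 7's range; it's byte 2 of E5 B9 B7 = 0xB9.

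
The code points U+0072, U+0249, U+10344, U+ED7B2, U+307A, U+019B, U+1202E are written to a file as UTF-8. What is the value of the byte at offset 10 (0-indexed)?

0xB2

U+0072 → 1-byte form 72 at offsets 0–0.
U+0249 → 2-byte form C9 89 at offsets 1–2.
U+10344 → 4-byte form F0 90 8D 84 at offsets 3–6.
U+ED7B2 → 4-byte form F3 AD 9E B2 at offsets 7–10.
Offset 10 falls in char 4's range; it's byte 4 of F3 AD 9E B2 = 0xB2.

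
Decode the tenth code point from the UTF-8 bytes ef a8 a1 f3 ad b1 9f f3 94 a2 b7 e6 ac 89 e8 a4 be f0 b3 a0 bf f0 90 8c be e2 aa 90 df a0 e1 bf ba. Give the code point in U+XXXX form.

U+1FFA

Offset 0: leading byte 0xEF = 11101111 → 3-byte char #1 = EF A8 A1.
Offset 3: leading byte 0xF3 = 11110011 → 4-byte char #2 = F3 AD B1 9F.
Offset 7: leading byte 0xF3 = 11110011 → 4-byte char #3 = F3 94 A2 B7.
Offset 11: leading byte 0xE6 = 11100110 → 3-byte char #4 = E6 AC 89.
Offset 14: leading byte 0xE8 = 11101000 → 3-byte char #5 = E8 A4 BE.
Offset 17: leading byte 0xF0 = 11110000 → 4-byte char #6 = F0 B3 A0 BF.
Offset 21: leading byte 0xF0 = 11110000 → 4-byte char #7 = F0 90 8C BE.
Offset 25: leading byte 0xE2 = 11100010 → 3-byte char #8 = E2 AA 90.
Offset 28: leading byte 0xDF = 11011111 → 2-byte char #9 = DF A0.
Offset 30: leading byte 0xE1 = 11100001 → 3-byte char #10 = E1 BF BA.
Leading byte 0xE1 = 11100001 matches 1110xxxx → 3-byte sequence.
Byte 1: 0xE1 = 11100001, payload 0001 (4 bits).
Byte 2: 0xBF = 10111111 (10xxxxxx ✓), payload 111111.
Byte 3: 0xBA = 10111010 (10xxxxxx ✓), payload 111010.
Concatenate: 0001111111111010 = 0x1FFA (16 bits → U+1FFA).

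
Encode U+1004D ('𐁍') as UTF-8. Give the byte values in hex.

F0 90 81 8D

U+1004D = 0x1004D = 65613 decimal. In range U+10000–U+10FFFF → 4-byte form: 11110xxx 10xxxxxx 10xxxxxx 10xxxxxx.
Binary (21 bits): 000010000000001001101.
Split 3+6+6+6: 000 | 010000 | 000001 | 001101.
Byte 1: 11110000 = 0xF0.
Byte 2: 10010000 = 0x90.
Byte 3: 10000001 = 0x81.
Byte 4: 10001101 = 0x8D.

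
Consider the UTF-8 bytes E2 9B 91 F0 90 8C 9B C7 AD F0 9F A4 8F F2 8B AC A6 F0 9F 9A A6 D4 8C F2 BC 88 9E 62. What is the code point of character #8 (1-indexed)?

U+BC21E

Offset 0: leading byte 0xE2 = 11100010 → 3-byte char #1 = E2 9B 91.
Offset 3: leading byte 0xF0 = 11110000 → 4-byte char #2 = F0 90 8C 9B.
Offset 7: leading byte 0xC7 = 11000111 → 2-byte char #3 = C7 AD.
Offset 9: leading byte 0xF0 = 11110000 → 4-byte char #4 = F0 9F A4 8F.
Offset 13: leading byte 0xF2 = 11110010 → 4-byte char #5 = F2 8B AC A6.
Offset 17: leading byte 0xF0 = 11110000 → 4-byte char #6 = F0 9F 9A A6.
Offset 21: leading byte 0xD4 = 11010100 → 2-byte char #7 = D4 8C.
Offset 23: leading byte 0xF2 = 11110010 → 4-byte char #8 = F2 BC 88 9E.
Leading byte 0xF2 = 11110010 matches 11110xxx → 4-byte sequence.
Byte 1: 0xF2 = 11110010, payload 010 (3 bits).
Byte 2: 0xBC = 10111100 (10xxxxxx ✓), payload 111100.
Byte 3: 0x88 = 10001000 (10xxxxxx ✓), payload 001000.
Byte 4: 0x9E = 10011110 (10xxxxxx ✓), payload 011110.
Concatenate: 010111100001000011110 = 0xBC21E (21 bits → U+BC21E).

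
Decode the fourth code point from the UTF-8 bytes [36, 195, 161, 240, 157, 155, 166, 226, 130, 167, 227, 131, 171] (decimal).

U+20A7

Offset 0: leading byte 0x24 = 00100100 → 1-byte char #1 = 24.
Offset 1: leading byte 0xC3 = 11000011 → 2-byte char #2 = C3 A1.
Offset 3: leading byte 0xF0 = 11110000 → 4-byte char #3 = F0 9D 9B A6.
Offset 7: leading byte 0xE2 = 11100010 → 3-byte char #4 = E2 82 A7.
Leading byte 0xE2 = 11100010 matches 1110xxxx → 3-byte sequence.
Byte 1: 0xE2 = 11100010, payload 0010 (4 bits).
Byte 2: 0x82 = 10000010 (10xxxxxx ✓), payload 000010.
Byte 3: 0xA7 = 10100111 (10xxxxxx ✓), payload 100111.
Concatenate: 0010000010100111 = 0x20A7 (16 bits → U+20A7).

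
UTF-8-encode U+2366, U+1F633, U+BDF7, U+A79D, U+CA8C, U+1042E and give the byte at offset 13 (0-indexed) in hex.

0xEC

U+2366 → 3-byte form E2 8D A6 at offsets 0–2.
U+1F633 → 4-byte form F0 9F 98 B3 at offsets 3–6.
U+BDF7 → 3-byte form EB B7 B7 at offsets 7–9.
U+A79D → 3-byte form EA 9E 9D at offsets 10–12.
U+CA8C → 3-byte form EC AA 8C at offsets 13–15.
Offset 13 falls in char 5's range; it's byte 1 of EC AA 8C = 0xEC.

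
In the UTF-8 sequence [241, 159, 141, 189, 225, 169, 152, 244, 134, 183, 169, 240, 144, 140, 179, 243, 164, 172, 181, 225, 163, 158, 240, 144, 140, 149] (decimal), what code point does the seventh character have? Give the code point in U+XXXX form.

U+10315

Offset 0: leading byte 0xF1 = 11110001 → 4-byte char #1 = F1 9F 8D BD.
Offset 4: leading byte 0xE1 = 11100001 → 3-byte char #2 = E1 A9 98.
Offset 7: leading byte 0xF4 = 11110100 → 4-byte char #3 = F4 86 B7 A9.
Offset 11: leading byte 0xF0 = 11110000 → 4-byte char #4 = F0 90 8C B3.
Offset 15: leading byte 0xF3 = 11110011 → 4-byte char #5 = F3 A4 AC B5.
Offset 19: leading byte 0xE1 = 11100001 → 3-byte char #6 = E1 A3 9E.
Offset 22: leading byte 0xF0 = 11110000 → 4-byte char #7 = F0 90 8C 95.
Leading byte 0xF0 = 11110000 matches 11110xxx → 4-byte sequence.
Byte 1: 0xF0 = 11110000, payload 000 (3 bits).
Byte 2: 0x90 = 10010000 (10xxxxxx ✓), payload 010000.
Byte 3: 0x8C = 10001100 (10xxxxxx ✓), payload 001100.
Byte 4: 0x95 = 10010101 (10xxxxxx ✓), payload 010101.
Concatenate: 000010000001100010101 = 0x10315 (21 bits → U+10315).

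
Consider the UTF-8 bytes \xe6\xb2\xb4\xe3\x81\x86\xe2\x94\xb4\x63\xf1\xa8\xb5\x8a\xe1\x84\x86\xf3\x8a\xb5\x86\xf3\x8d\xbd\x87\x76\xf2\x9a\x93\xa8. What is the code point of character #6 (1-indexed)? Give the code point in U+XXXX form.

Offset 0: leading byte 0xE6 = 11100110 → 3-byte char #1 = E6 B2 B4.
Offset 3: leading byte 0xE3 = 11100011 → 3-byte char #2 = E3 81 86.
Offset 6: leading byte 0xE2 = 11100010 → 3-byte char #3 = E2 94 B4.
Offset 9: leading byte 0x63 = 01100011 → 1-byte char #4 = 63.
Offset 10: leading byte 0xF1 = 11110001 → 4-byte char #5 = F1 A8 B5 8A.
Offset 14: leading byte 0xE1 = 11100001 → 3-byte char #6 = E1 84 86.
Leading byte 0xE1 = 11100001 matches 1110xxxx → 3-byte sequence.
Byte 1: 0xE1 = 11100001, payload 0001 (4 bits).
Byte 2: 0x84 = 10000100 (10xxxxxx ✓), payload 000100.
Byte 3: 0x86 = 10000110 (10xxxxxx ✓), payload 000110.
Concatenate: 0001000100000110 = 0x1106 (16 bits → U+1106).

U+1106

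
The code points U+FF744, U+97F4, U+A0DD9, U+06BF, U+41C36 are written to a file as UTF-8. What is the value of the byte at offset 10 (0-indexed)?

U+FF744 → 4-byte form F3 BF 9D 84 at offsets 0–3.
U+97F4 → 3-byte form E9 9F B4 at offsets 4–6.
U+A0DD9 → 4-byte form F2 A0 B7 99 at offsets 7–10.
Offset 10 falls in char 3's range; it's byte 4 of F2 A0 B7 99 = 0x99.

0x99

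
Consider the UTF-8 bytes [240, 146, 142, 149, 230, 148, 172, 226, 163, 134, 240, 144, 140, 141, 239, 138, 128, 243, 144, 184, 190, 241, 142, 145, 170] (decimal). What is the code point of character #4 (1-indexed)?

U+1030D

Offset 0: leading byte 0xF0 = 11110000 → 4-byte char #1 = F0 92 8E 95.
Offset 4: leading byte 0xE6 = 11100110 → 3-byte char #2 = E6 94 AC.
Offset 7: leading byte 0xE2 = 11100010 → 3-byte char #3 = E2 A3 86.
Offset 10: leading byte 0xF0 = 11110000 → 4-byte char #4 = F0 90 8C 8D.
Leading byte 0xF0 = 11110000 matches 11110xxx → 4-byte sequence.
Byte 1: 0xF0 = 11110000, payload 000 (3 bits).
Byte 2: 0x90 = 10010000 (10xxxxxx ✓), payload 010000.
Byte 3: 0x8C = 10001100 (10xxxxxx ✓), payload 001100.
Byte 4: 0x8D = 10001101 (10xxxxxx ✓), payload 001101.
Concatenate: 000010000001100001101 = 0x1030D (21 bits → U+1030D).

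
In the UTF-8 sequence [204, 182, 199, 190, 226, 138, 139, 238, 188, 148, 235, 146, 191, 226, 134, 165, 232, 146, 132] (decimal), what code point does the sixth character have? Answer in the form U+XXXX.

Offset 0: leading byte 0xCC = 11001100 → 2-byte char #1 = CC B6.
Offset 2: leading byte 0xC7 = 11000111 → 2-byte char #2 = C7 BE.
Offset 4: leading byte 0xE2 = 11100010 → 3-byte char #3 = E2 8A 8B.
Offset 7: leading byte 0xEE = 11101110 → 3-byte char #4 = EE BC 94.
Offset 10: leading byte 0xEB = 11101011 → 3-byte char #5 = EB 92 BF.
Offset 13: leading byte 0xE2 = 11100010 → 3-byte char #6 = E2 86 A5.
Leading byte 0xE2 = 11100010 matches 1110xxxx → 3-byte sequence.
Byte 1: 0xE2 = 11100010, payload 0010 (4 bits).
Byte 2: 0x86 = 10000110 (10xxxxxx ✓), payload 000110.
Byte 3: 0xA5 = 10100101 (10xxxxxx ✓), payload 100101.
Concatenate: 0010000110100101 = 0x21A5 (16 bits → U+21A5).

U+21A5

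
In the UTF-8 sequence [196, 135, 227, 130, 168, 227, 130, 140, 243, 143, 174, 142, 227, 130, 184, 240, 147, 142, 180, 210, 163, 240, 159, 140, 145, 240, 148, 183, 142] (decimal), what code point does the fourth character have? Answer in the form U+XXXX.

Offset 0: leading byte 0xC4 = 11000100 → 2-byte char #1 = C4 87.
Offset 2: leading byte 0xE3 = 11100011 → 3-byte char #2 = E3 82 A8.
Offset 5: leading byte 0xE3 = 11100011 → 3-byte char #3 = E3 82 8C.
Offset 8: leading byte 0xF3 = 11110011 → 4-byte char #4 = F3 8F AE 8E.
Leading byte 0xF3 = 11110011 matches 11110xxx → 4-byte sequence.
Byte 1: 0xF3 = 11110011, payload 011 (3 bits).
Byte 2: 0x8F = 10001111 (10xxxxxx ✓), payload 001111.
Byte 3: 0xAE = 10101110 (10xxxxxx ✓), payload 101110.
Byte 4: 0x8E = 10001110 (10xxxxxx ✓), payload 001110.
Concatenate: 011001111101110001110 = 0xCFB8E (21 bits → U+CFB8E).

U+CFB8E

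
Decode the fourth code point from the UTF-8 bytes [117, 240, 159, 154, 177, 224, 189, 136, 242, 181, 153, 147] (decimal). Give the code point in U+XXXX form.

Offset 0: leading byte 0x75 = 01110101 → 1-byte char #1 = 75.
Offset 1: leading byte 0xF0 = 11110000 → 4-byte char #2 = F0 9F 9A B1.
Offset 5: leading byte 0xE0 = 11100000 → 3-byte char #3 = E0 BD 88.
Offset 8: leading byte 0xF2 = 11110010 → 4-byte char #4 = F2 B5 99 93.
Leading byte 0xF2 = 11110010 matches 11110xxx → 4-byte sequence.
Byte 1: 0xF2 = 11110010, payload 010 (3 bits).
Byte 2: 0xB5 = 10110101 (10xxxxxx ✓), payload 110101.
Byte 3: 0x99 = 10011001 (10xxxxxx ✓), payload 011001.
Byte 4: 0x93 = 10010011 (10xxxxxx ✓), payload 010011.
Concatenate: 010110101011001010011 = 0xB5653 (21 bits → U+B5653).

U+B5653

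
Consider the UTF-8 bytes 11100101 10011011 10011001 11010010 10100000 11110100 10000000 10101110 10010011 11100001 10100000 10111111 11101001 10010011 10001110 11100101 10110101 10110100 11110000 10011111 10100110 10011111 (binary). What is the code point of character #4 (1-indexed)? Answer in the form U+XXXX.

U+183F

Offset 0: leading byte 0xE5 = 11100101 → 3-byte char #1 = E5 9B 99.
Offset 3: leading byte 0xD2 = 11010010 → 2-byte char #2 = D2 A0.
Offset 5: leading byte 0xF4 = 11110100 → 4-byte char #3 = F4 80 AE 93.
Offset 9: leading byte 0xE1 = 11100001 → 3-byte char #4 = E1 A0 BF.
Leading byte 0xE1 = 11100001 matches 1110xxxx → 3-byte sequence.
Byte 1: 0xE1 = 11100001, payload 0001 (4 bits).
Byte 2: 0xA0 = 10100000 (10xxxxxx ✓), payload 100000.
Byte 3: 0xBF = 10111111 (10xxxxxx ✓), payload 111111.
Concatenate: 0001100000111111 = 0x183F (16 bits → U+183F).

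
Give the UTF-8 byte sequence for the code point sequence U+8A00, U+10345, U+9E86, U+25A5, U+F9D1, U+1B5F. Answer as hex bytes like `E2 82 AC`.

U+8A00: 3-byte form → E8 A8 80.
U+10345: 4-byte form → F0 90 8D 85.
U+9E86: 3-byte form → E9 BA 86.
U+25A5: 3-byte form → E2 96 A5.
U+F9D1: 3-byte form → EF A7 91.
U+1B5F: 3-byte form → E1 AD 9F.
Concatenated (19 bytes): E8 A8 80 F0 90 8D 85 E9 BA 86 E2 96 A5 EF A7 91 E1 AD 9F.

E8 A8 80 F0 90 8D 85 E9 BA 86 E2 96 A5 EF A7 91 E1 AD 9F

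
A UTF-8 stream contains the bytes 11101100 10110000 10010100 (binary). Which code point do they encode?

Leading byte 0xEC = 11101100 matches 1110xxxx → 3-byte sequence.
Byte 1: 0xEC = 11101100, payload 1100 (4 bits).
Byte 2: 0xB0 = 10110000 (10xxxxxx ✓), payload 110000.
Byte 3: 0x94 = 10010100 (10xxxxxx ✓), payload 010100.
Concatenate: 1100110000010100 = 0xCC14 (16 bits → U+CC14).

U+CC14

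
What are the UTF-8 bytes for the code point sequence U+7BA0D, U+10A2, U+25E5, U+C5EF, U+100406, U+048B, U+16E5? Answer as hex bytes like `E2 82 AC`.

F1 BB A8 8D E1 82 A2 E2 97 A5 EC 97 AF F4 80 90 86 D2 8B E1 9B A5

U+7BA0D: 4-byte form → F1 BB A8 8D.
U+10A2: 3-byte form → E1 82 A2.
U+25E5: 3-byte form → E2 97 A5.
U+C5EF: 3-byte form → EC 97 AF.
U+100406: 4-byte form → F4 80 90 86.
U+048B: 2-byte form → D2 8B.
U+16E5: 3-byte form → E1 9B A5.
Concatenated (22 bytes): F1 BB A8 8D E1 82 A2 E2 97 A5 EC 97 AF F4 80 90 86 D2 8B E1 9B A5.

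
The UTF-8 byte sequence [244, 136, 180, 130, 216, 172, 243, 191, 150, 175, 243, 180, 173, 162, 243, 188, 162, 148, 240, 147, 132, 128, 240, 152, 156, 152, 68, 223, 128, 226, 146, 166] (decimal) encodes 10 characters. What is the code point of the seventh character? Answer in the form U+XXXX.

Offset 0: leading byte 0xF4 = 11110100 → 4-byte char #1 = F4 88 B4 82.
Offset 4: leading byte 0xD8 = 11011000 → 2-byte char #2 = D8 AC.
Offset 6: leading byte 0xF3 = 11110011 → 4-byte char #3 = F3 BF 96 AF.
Offset 10: leading byte 0xF3 = 11110011 → 4-byte char #4 = F3 B4 AD A2.
Offset 14: leading byte 0xF3 = 11110011 → 4-byte char #5 = F3 BC A2 94.
Offset 18: leading byte 0xF0 = 11110000 → 4-byte char #6 = F0 93 84 80.
Offset 22: leading byte 0xF0 = 11110000 → 4-byte char #7 = F0 98 9C 98.
Leading byte 0xF0 = 11110000 matches 11110xxx → 4-byte sequence.
Byte 1: 0xF0 = 11110000, payload 000 (3 bits).
Byte 2: 0x98 = 10011000 (10xxxxxx ✓), payload 011000.
Byte 3: 0x9C = 10011100 (10xxxxxx ✓), payload 011100.
Byte 4: 0x98 = 10011000 (10xxxxxx ✓), payload 011000.
Concatenate: 000011000011100011000 = 0x18718 (21 bits → U+18718).

U+18718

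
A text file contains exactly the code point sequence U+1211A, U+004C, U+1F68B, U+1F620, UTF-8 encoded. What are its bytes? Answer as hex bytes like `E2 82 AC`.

F0 92 84 9A 4C F0 9F 9A 8B F0 9F 98 A0

U+1211A: 4-byte form → F0 92 84 9A.
U+004C: 1-byte form → 4C.
U+1F68B: 4-byte form → F0 9F 9A 8B.
U+1F620: 4-byte form → F0 9F 98 A0.
Concatenated (13 bytes): F0 92 84 9A 4C F0 9F 9A 8B F0 9F 98 A0.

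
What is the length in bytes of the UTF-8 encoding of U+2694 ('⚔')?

U+2694 = 0x2694. UTF-8 uses 1 byte below 0x80, 2 below 0x800, 3 below 0x10000, 4 up to 0x10FFFF. 0x2694 is in U+0800–U+FFFF → 3 bytes.

3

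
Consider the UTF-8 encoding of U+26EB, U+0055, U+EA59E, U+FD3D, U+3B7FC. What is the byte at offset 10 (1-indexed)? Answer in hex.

1-indexed offset 10 is 0-indexed offset 9.
U+26EB → 3-byte form E2 9B AB at offsets 0–2.
U+0055 → 1-byte form 55 at offsets 3–3.
U+EA59E → 4-byte form F3 AA 96 9E at offsets 4–7.
U+FD3D → 3-byte form EF B4 BD at offsets 8–10.
Offset 9 falls in char 4's range; it's byte 2 of EF B4 BD = 0xB4.

0xB4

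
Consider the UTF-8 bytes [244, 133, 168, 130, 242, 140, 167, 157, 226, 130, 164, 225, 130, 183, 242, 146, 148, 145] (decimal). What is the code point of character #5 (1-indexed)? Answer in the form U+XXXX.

Offset 0: leading byte 0xF4 = 11110100 → 4-byte char #1 = F4 85 A8 82.
Offset 4: leading byte 0xF2 = 11110010 → 4-byte char #2 = F2 8C A7 9D.
Offset 8: leading byte 0xE2 = 11100010 → 3-byte char #3 = E2 82 A4.
Offset 11: leading byte 0xE1 = 11100001 → 3-byte char #4 = E1 82 B7.
Offset 14: leading byte 0xF2 = 11110010 → 4-byte char #5 = F2 92 94 91.
Leading byte 0xF2 = 11110010 matches 11110xxx → 4-byte sequence.
Byte 1: 0xF2 = 11110010, payload 010 (3 bits).
Byte 2: 0x92 = 10010010 (10xxxxxx ✓), payload 010010.
Byte 3: 0x94 = 10010100 (10xxxxxx ✓), payload 010100.
Byte 4: 0x91 = 10010001 (10xxxxxx ✓), payload 010001.
Concatenate: 010010010010100010001 = 0x92511 (21 bits → U+92511).

U+92511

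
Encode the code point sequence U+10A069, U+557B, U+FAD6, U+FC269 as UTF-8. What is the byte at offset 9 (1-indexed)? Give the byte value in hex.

0xAB

1-indexed offset 9 is 0-indexed offset 8.
U+10A069 → 4-byte form F4 8A 81 A9 at offsets 0–3.
U+557B → 3-byte form E5 95 BB at offsets 4–6.
U+FAD6 → 3-byte form EF AB 96 at offsets 7–9.
Offset 8 falls in char 3's range; it's byte 2 of EF AB 96 = 0xAB.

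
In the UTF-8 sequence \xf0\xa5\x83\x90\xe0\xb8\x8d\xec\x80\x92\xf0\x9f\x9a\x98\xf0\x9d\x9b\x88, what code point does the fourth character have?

U+1F698

Offset 0: leading byte 0xF0 = 11110000 → 4-byte char #1 = F0 A5 83 90.
Offset 4: leading byte 0xE0 = 11100000 → 3-byte char #2 = E0 B8 8D.
Offset 7: leading byte 0xEC = 11101100 → 3-byte char #3 = EC 80 92.
Offset 10: leading byte 0xF0 = 11110000 → 4-byte char #4 = F0 9F 9A 98.
Leading byte 0xF0 = 11110000 matches 11110xxx → 4-byte sequence.
Byte 1: 0xF0 = 11110000, payload 000 (3 bits).
Byte 2: 0x9F = 10011111 (10xxxxxx ✓), payload 011111.
Byte 3: 0x9A = 10011010 (10xxxxxx ✓), payload 011010.
Byte 4: 0x98 = 10011000 (10xxxxxx ✓), payload 011000.
Concatenate: 000011111011010011000 = 0x1F698 (21 bits → U+1F698).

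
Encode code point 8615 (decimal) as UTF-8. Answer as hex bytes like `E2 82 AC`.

E2 86 A7

U+21A7 = 0x21A7 = 8615 decimal. In range U+0800–U+FFFF → 3-byte form: 1110xxxx 10xxxxxx 10xxxxxx.
Binary (16 bits): 0010000110100111.
Split 4+6+6: 0010 | 000110 | 100111.
Byte 1: 11100010 = 0xE2.
Byte 2: 10000110 = 0x86.
Byte 3: 10100111 = 0xA7.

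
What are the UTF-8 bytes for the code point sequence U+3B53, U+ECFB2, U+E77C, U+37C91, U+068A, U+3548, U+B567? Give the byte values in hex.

E3 AD 93 F3 AC BE B2 EE 9D BC F0 B7 B2 91 DA 8A E3 95 88 EB 95 A7

U+3B53: 3-byte form → E3 AD 93.
U+ECFB2: 4-byte form → F3 AC BE B2.
U+E77C: 3-byte form → EE 9D BC.
U+37C91: 4-byte form → F0 B7 B2 91.
U+068A: 2-byte form → DA 8A.
U+3548: 3-byte form → E3 95 88.
U+B567: 3-byte form → EB 95 A7.
Concatenated (22 bytes): E3 AD 93 F3 AC BE B2 EE 9D BC F0 B7 B2 91 DA 8A E3 95 88 EB 95 A7.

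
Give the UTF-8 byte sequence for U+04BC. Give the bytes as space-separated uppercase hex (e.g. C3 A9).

U+04BC = 0x4BC = 1212 decimal. In range U+0080–U+07FF → 2-byte form: 110xxxxx 10xxxxxx.
Binary (11 bits): 10010111100.
Split 5+6: 10010 | 111100.
Byte 1: 11010010 = 0xD2.
Byte 2: 10111100 = 0xBC.

D2 BC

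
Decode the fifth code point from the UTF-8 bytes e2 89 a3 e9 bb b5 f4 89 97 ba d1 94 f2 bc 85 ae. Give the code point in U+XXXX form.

Offset 0: leading byte 0xE2 = 11100010 → 3-byte char #1 = E2 89 A3.
Offset 3: leading byte 0xE9 = 11101001 → 3-byte char #2 = E9 BB B5.
Offset 6: leading byte 0xF4 = 11110100 → 4-byte char #3 = F4 89 97 BA.
Offset 10: leading byte 0xD1 = 11010001 → 2-byte char #4 = D1 94.
Offset 12: leading byte 0xF2 = 11110010 → 4-byte char #5 = F2 BC 85 AE.
Leading byte 0xF2 = 11110010 matches 11110xxx → 4-byte sequence.
Byte 1: 0xF2 = 11110010, payload 010 (3 bits).
Byte 2: 0xBC = 10111100 (10xxxxxx ✓), payload 111100.
Byte 3: 0x85 = 10000101 (10xxxxxx ✓), payload 000101.
Byte 4: 0xAE = 10101110 (10xxxxxx ✓), payload 101110.
Concatenate: 010111100000101101110 = 0xBC16E (21 bits → U+BC16E).

U+BC16E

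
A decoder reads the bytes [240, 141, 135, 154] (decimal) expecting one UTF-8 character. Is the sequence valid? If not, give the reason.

Leading byte 0xF0 = 11110000 → 4-byte form.
Continuation bytes all match 10xxxxxx. Payload decodes to 0xD1DA.
But 0xD1DA < 0x10000, the minimum for a 4-byte sequence — this is an overlong encoding.

invalid (overlong encoding)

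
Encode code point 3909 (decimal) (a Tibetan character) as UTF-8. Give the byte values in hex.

E0 BD 85

U+0F45 = 0xF45 = 3909 decimal. In range U+0800–U+FFFF → 3-byte form: 1110xxxx 10xxxxxx 10xxxxxx.
Binary (16 bits): 0000111101000101.
Split 4+6+6: 0000 | 111101 | 000101.
Byte 1: 11100000 = 0xE0.
Byte 2: 10111101 = 0xBD.
Byte 3: 10000101 = 0x85.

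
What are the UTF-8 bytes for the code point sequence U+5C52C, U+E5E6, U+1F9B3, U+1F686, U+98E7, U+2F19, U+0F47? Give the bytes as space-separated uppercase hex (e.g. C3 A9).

U+5C52C: 4-byte form → F1 9C 94 AC.
U+E5E6: 3-byte form → EE 97 A6.
U+1F9B3: 4-byte form → F0 9F A6 B3.
U+1F686: 4-byte form → F0 9F 9A 86.
U+98E7: 3-byte form → E9 A3 A7.
U+2F19: 3-byte form → E2 BC 99.
U+0F47: 3-byte form → E0 BD 87.
Concatenated (24 bytes): F1 9C 94 AC EE 97 A6 F0 9F A6 B3 F0 9F 9A 86 E9 A3 A7 E2 BC 99 E0 BD 87.

F1 9C 94 AC EE 97 A6 F0 9F A6 B3 F0 9F 9A 86 E9 A3 A7 E2 BC 99 E0 BD 87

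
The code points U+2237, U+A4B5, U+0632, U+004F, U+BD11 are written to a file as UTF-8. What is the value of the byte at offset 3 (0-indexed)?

U+2237 → 3-byte form E2 88 B7 at offsets 0–2.
U+A4B5 → 3-byte form EA 92 B5 at offsets 3–5.
Offset 3 falls in char 2's range; it's byte 1 of EA 92 B5 = 0xEA.

0xEA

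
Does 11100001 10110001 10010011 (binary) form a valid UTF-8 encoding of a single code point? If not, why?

Leading byte 0xE1 = 11100001 → 3-byte form.
Continuation bytes 0xB1=10110001, 0x93=10010011 all match 10xxxxxx.
Decoded value 0x1C53 is ≥ 0x800 (shortest form) and not a surrogate.

valid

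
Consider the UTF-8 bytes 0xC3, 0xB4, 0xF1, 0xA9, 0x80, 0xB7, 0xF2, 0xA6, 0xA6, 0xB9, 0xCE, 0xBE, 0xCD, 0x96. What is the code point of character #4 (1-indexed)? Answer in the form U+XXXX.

U+03BE

Offset 0: leading byte 0xC3 = 11000011 → 2-byte char #1 = C3 B4.
Offset 2: leading byte 0xF1 = 11110001 → 4-byte char #2 = F1 A9 80 B7.
Offset 6: leading byte 0xF2 = 11110010 → 4-byte char #3 = F2 A6 A6 B9.
Offset 10: leading byte 0xCE = 11001110 → 2-byte char #4 = CE BE.
Leading byte 0xCE = 11001110 matches 110xxxxx → 2-byte sequence.
Byte 1: 0xCE = 11001110, payload 01110 (5 bits).
Byte 2: 0xBE = 10111110 (10xxxxxx ✓), payload 111110.
Concatenate: 01110111110 = 0x3BE (11 bits → U+03BE).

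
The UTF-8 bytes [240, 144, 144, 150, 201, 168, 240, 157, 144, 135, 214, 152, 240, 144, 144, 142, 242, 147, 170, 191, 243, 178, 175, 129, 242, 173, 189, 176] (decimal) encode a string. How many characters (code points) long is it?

Byte at offset 0: 0xF0 = 11110000 → 4-byte char (#1). Advance 4.
Byte at offset 4: 0xC9 = 11001001 → 2-byte char (#2). Advance 2.
Byte at offset 6: 0xF0 = 11110000 → 4-byte char (#3). Advance 4.
Byte at offset 10: 0xD6 = 11010110 → 2-byte char (#4). Advance 2.
Byte at offset 12: 0xF0 = 11110000 → 4-byte char (#5). Advance 4.
Byte at offset 16: 0xF2 = 11110010 → 4-byte char (#6). Advance 4.
Byte at offset 20: 0xF3 = 11110011 → 4-byte char (#7). Advance 4.
Byte at offset 24: 0xF2 = 11110010 → 4-byte char (#8). Advance 4.
Reached end at offset 28 after 8 code points.

8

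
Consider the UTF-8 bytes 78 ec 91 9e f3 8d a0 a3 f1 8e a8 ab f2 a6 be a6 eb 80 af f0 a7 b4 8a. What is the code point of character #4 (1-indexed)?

U+4EA2B

Offset 0: leading byte 0x78 = 01111000 → 1-byte char #1 = 78.
Offset 1: leading byte 0xEC = 11101100 → 3-byte char #2 = EC 91 9E.
Offset 4: leading byte 0xF3 = 11110011 → 4-byte char #3 = F3 8D A0 A3.
Offset 8: leading byte 0xF1 = 11110001 → 4-byte char #4 = F1 8E A8 AB.
Leading byte 0xF1 = 11110001 matches 11110xxx → 4-byte sequence.
Byte 1: 0xF1 = 11110001, payload 001 (3 bits).
Byte 2: 0x8E = 10001110 (10xxxxxx ✓), payload 001110.
Byte 3: 0xA8 = 10101000 (10xxxxxx ✓), payload 101000.
Byte 4: 0xAB = 10101011 (10xxxxxx ✓), payload 101011.
Concatenate: 001001110101000101011 = 0x4EA2B (21 bits → U+4EA2B).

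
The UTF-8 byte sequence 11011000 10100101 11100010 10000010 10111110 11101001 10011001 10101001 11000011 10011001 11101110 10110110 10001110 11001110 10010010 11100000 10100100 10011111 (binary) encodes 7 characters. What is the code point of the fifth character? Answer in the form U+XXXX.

Offset 0: leading byte 0xD8 = 11011000 → 2-byte char #1 = D8 A5.
Offset 2: leading byte 0xE2 = 11100010 → 3-byte char #2 = E2 82 BE.
Offset 5: leading byte 0xE9 = 11101001 → 3-byte char #3 = E9 99 A9.
Offset 8: leading byte 0xC3 = 11000011 → 2-byte char #4 = C3 99.
Offset 10: leading byte 0xEE = 11101110 → 3-byte char #5 = EE B6 8E.
Leading byte 0xEE = 11101110 matches 1110xxxx → 3-byte sequence.
Byte 1: 0xEE = 11101110, payload 1110 (4 bits).
Byte 2: 0xB6 = 10110110 (10xxxxxx ✓), payload 110110.
Byte 3: 0x8E = 10001110 (10xxxxxx ✓), payload 001110.
Concatenate: 1110110110001110 = 0xED8E (16 bits → U+ED8E).

U+ED8E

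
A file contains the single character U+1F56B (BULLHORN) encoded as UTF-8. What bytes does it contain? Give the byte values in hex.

U+1F56B = 0x1F56B = 128363 decimal. In range U+10000–U+10FFFF → 4-byte form: 11110xxx 10xxxxxx 10xxxxxx 10xxxxxx.
Binary (21 bits): 000011111010101101011.
Split 3+6+6+6: 000 | 011111 | 010101 | 101011.
Byte 1: 11110000 = 0xF0.
Byte 2: 10011111 = 0x9F.
Byte 3: 10010101 = 0x95.
Byte 4: 10101011 = 0xAB.

F0 9F 95 AB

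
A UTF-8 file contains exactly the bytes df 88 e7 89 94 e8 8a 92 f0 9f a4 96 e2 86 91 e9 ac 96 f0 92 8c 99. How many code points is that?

Byte at offset 0: 0xDF = 11011111 → 2-byte char (#1). Advance 2.
Byte at offset 2: 0xE7 = 11100111 → 3-byte char (#2). Advance 3.
Byte at offset 5: 0xE8 = 11101000 → 3-byte char (#3). Advance 3.
Byte at offset 8: 0xF0 = 11110000 → 4-byte char (#4). Advance 4.
Byte at offset 12: 0xE2 = 11100010 → 3-byte char (#5). Advance 3.
Byte at offset 15: 0xE9 = 11101001 → 3-byte char (#6). Advance 3.
Byte at offset 18: 0xF0 = 11110000 → 4-byte char (#7). Advance 4.
Reached end at offset 22 after 7 code points.

7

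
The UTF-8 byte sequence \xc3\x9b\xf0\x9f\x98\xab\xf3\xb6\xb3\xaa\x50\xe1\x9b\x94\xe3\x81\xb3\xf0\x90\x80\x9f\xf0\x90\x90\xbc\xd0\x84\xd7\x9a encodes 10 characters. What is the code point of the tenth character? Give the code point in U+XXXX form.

Offset 0: leading byte 0xC3 = 11000011 → 2-byte char #1 = C3 9B.
Offset 2: leading byte 0xF0 = 11110000 → 4-byte char #2 = F0 9F 98 AB.
Offset 6: leading byte 0xF3 = 11110011 → 4-byte char #3 = F3 B6 B3 AA.
Offset 10: leading byte 0x50 = 01010000 → 1-byte char #4 = 50.
Offset 11: leading byte 0xE1 = 11100001 → 3-byte char #5 = E1 9B 94.
Offset 14: leading byte 0xE3 = 11100011 → 3-byte char #6 = E3 81 B3.
Offset 17: leading byte 0xF0 = 11110000 → 4-byte char #7 = F0 90 80 9F.
Offset 21: leading byte 0xF0 = 11110000 → 4-byte char #8 = F0 90 90 BC.
Offset 25: leading byte 0xD0 = 11010000 → 2-byte char #9 = D0 84.
Offset 27: leading byte 0xD7 = 11010111 → 2-byte char #10 = D7 9A.
Leading byte 0xD7 = 11010111 matches 110xxxxx → 2-byte sequence.
Byte 1: 0xD7 = 11010111, payload 10111 (5 bits).
Byte 2: 0x9A = 10011010 (10xxxxxx ✓), payload 011010.
Concatenate: 10111011010 = 0x5DA (11 bits → U+05DA).

U+05DA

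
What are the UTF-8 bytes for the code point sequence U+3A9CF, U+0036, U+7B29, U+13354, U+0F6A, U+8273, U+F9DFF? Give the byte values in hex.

U+3A9CF: 4-byte form → F0 BA A7 8F.
U+0036: 1-byte form → 36.
U+7B29: 3-byte form → E7 AC A9.
U+13354: 4-byte form → F0 93 8D 94.
U+0F6A: 3-byte form → E0 BD AA.
U+8273: 3-byte form → E8 89 B3.
U+F9DFF: 4-byte form → F3 B9 B7 BF.
Concatenated (22 bytes): F0 BA A7 8F 36 E7 AC A9 F0 93 8D 94 E0 BD AA E8 89 B3 F3 B9 B7 BF.

F0 BA A7 8F 36 E7 AC A9 F0 93 8D 94 E0 BD AA E8 89 B3 F3 B9 B7 BF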